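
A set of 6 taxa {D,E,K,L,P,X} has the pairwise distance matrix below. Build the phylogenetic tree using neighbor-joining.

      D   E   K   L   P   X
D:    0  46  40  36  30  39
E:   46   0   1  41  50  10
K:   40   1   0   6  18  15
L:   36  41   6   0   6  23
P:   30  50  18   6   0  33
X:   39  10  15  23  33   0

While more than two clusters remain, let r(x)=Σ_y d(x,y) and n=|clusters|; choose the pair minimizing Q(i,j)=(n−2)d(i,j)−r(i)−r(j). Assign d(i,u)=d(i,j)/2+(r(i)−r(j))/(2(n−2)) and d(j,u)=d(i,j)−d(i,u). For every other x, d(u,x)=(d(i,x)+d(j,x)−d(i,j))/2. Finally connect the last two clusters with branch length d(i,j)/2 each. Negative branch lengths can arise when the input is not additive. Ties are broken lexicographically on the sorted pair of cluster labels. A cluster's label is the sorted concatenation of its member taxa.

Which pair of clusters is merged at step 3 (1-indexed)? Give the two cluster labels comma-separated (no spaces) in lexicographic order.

1. join E+X (d=10, Q=-228) ⇒ EX; edges |E|=17/2, |X|=3/2
  updated: d(D,EX)=75/2, d(EX,K)=3, d(EX,L)=27, d(EX,P)=73/2
2. join EX+K (d=3, Q=-162) ⇒ EKX; edges |EX|=23/3, |K|=-14/3
  updated: d(D,EKX)=149/4, d(EKX,L)=15, d(EKX,P)=103/4
3. join D+EKX (d=149/4, Q=-427/4) ⇒ DEKX; edges |D|=399/16, |EKX|=197/16
  updated: d(DEKX,L)=55/8, d(DEKX,P)=37/4
4. join DEKX+L (d=55/8, Q=-177/8) ⇒ DEKLX; edges |DEKX|=81/16, |L|=29/16
  updated: d(DEKLX,P)=67/16
5. join DEKLX+P (d=67/16) ⇒ DEKLPX; edges |DEKLX|=67/32, |P|=67/32
final tree: (((D:399/16,((E:17/2,X:3/2):23/3,K:-14/3):197/16):81/16,L:29/16):67/32,P:67/32)
total length: 981/16

D,EKX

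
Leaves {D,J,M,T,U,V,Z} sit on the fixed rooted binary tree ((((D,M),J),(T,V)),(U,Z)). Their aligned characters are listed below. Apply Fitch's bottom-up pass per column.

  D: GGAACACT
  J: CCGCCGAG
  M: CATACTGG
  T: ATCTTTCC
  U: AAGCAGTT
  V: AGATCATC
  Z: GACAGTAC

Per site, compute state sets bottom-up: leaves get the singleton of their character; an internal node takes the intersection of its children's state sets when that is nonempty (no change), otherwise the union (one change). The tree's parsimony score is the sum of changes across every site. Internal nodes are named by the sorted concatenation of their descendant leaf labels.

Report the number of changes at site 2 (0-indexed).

site 0, node DM: D={G} ∪ M={C} → {C,G} (+1)
site 0, node DJM: DM={C,G} ∩ J={C} → {C} (+0)
site 0, node TV: T={A} ∩ V={A} → {A} (+0)
site 0, node DJMTV: DJM={C} ∪ TV={A} → {A,C} (+1)
site 0, node UZ: U={A} ∪ Z={G} → {A,G} (+1)
site 0, node DJMTUVZ: DJMTV={A,C} ∩ UZ={A,G} → {A} (+0)
site 1, node DM: D={G} ∪ M={A} → {A,G} (+1)
site 1, node DJM: DM={A,G} ∪ J={C} → {A,C,G} (+1)
site 1, node TV: T={T} ∪ V={G} → {G,T} (+1)
site 1, node DJMTV: DJM={A,C,G} ∩ TV={G,T} → {G} (+0)
site 1, node UZ: U={A} ∩ Z={A} → {A} (+0)
site 1, node DJMTUVZ: DJMTV={G} ∪ UZ={A} → {A,G} (+1)
site 2, node DM: D={A} ∪ M={T} → {A,T} (+1)
site 2, node DJM: DM={A,T} ∪ J={G} → {A,G,T} (+1)
site 2, node TV: T={C} ∪ V={A} → {A,C} (+1)
site 2, node DJMTV: DJM={A,G,T} ∩ TV={A,C} → {A} (+0)
site 2, node UZ: U={G} ∪ Z={C} → {C,G} (+1)
site 2, node DJMTUVZ: DJMTV={A} ∪ UZ={C,G} → {A,C,G} (+1)
site 3, node DM: D={A} ∩ M={A} → {A} (+0)
site 3, node DJM: DM={A} ∪ J={C} → {A,C} (+1)
site 3, node TV: T={T} ∩ V={T} → {T} (+0)
site 3, node DJMTV: DJM={A,C} ∪ TV={T} → {A,C,T} (+1)
site 3, node UZ: U={C} ∪ Z={A} → {A,C} (+1)
site 3, node DJMTUVZ: DJMTV={A,C,T} ∩ UZ={A,C} → {A,C} (+0)
site 4, node DM: D={C} ∩ M={C} → {C} (+0)
site 4, node DJM: DM={C} ∩ J={C} → {C} (+0)
site 4, node TV: T={T} ∪ V={C} → {C,T} (+1)
site 4, node DJMTV: DJM={C} ∩ TV={C,T} → {C} (+0)
site 4, node UZ: U={A} ∪ Z={G} → {A,G} (+1)
site 4, node DJMTUVZ: DJMTV={C} ∪ UZ={A,G} → {A,C,G} (+1)
site 5, node DM: D={A} ∪ M={T} → {A,T} (+1)
site 5, node DJM: DM={A,T} ∪ J={G} → {A,G,T} (+1)
site 5, node TV: T={T} ∪ V={A} → {A,T} (+1)
site 5, node DJMTV: DJM={A,G,T} ∩ TV={A,T} → {A,T} (+0)
site 5, node UZ: U={G} ∪ Z={T} → {G,T} (+1)
site 5, node DJMTUVZ: DJMTV={A,T} ∩ UZ={G,T} → {T} (+0)
site 6, node DM: D={C} ∪ M={G} → {C,G} (+1)
site 6, node DJM: DM={C,G} ∪ J={A} → {A,C,G} (+1)
site 6, node TV: T={C} ∪ V={T} → {C,T} (+1)
site 6, node DJMTV: DJM={A,C,G} ∩ TV={C,T} → {C} (+0)
site 6, node UZ: U={T} ∪ Z={A} → {A,T} (+1)
site 6, node DJMTUVZ: DJMTV={C} ∪ UZ={A,T} → {A,C,T} (+1)
site 7, node DM: D={T} ∪ M={G} → {G,T} (+1)
site 7, node DJM: DM={G,T} ∩ J={G} → {G} (+0)
site 7, node TV: T={C} ∩ V={C} → {C} (+0)
site 7, node DJMTV: DJM={G} ∪ TV={C} → {C,G} (+1)
site 7, node UZ: U={T} ∪ Z={C} → {C,T} (+1)
site 7, node DJMTUVZ: DJMTV={C,G} ∩ UZ={C,T} → {C} (+0)
per-site changes: [3, 4, 5, 3, 3, 4, 5, 3]; total = 30

5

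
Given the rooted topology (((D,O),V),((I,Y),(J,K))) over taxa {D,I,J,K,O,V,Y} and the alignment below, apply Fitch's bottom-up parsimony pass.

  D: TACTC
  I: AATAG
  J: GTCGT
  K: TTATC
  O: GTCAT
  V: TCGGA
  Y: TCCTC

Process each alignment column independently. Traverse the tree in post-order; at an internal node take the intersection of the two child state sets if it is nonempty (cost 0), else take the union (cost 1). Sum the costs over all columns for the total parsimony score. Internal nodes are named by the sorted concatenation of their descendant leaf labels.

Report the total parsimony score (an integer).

[col 0] DO: children D:{T}, O:{G} ∪→ {G,T}; cost 1
[col 0] DOV: children DO:{G,T}, V:{T} ∩→ {T}; cost 0
[col 0] IY: children I:{A}, Y:{T} ∪→ {A,T}; cost 1
[col 0] JK: children J:{G}, K:{T} ∪→ {G,T}; cost 1
[col 0] IJKY: children IY:{A,T}, JK:{G,T} ∩→ {T}; cost 0
[col 0] DIJKOVY: children DOV:{T}, IJKY:{T} ∩→ {T}; cost 0
[col 1] DO: children D:{A}, O:{T} ∪→ {A,T}; cost 1
[col 1] DOV: children DO:{A,T}, V:{C} ∪→ {A,C,T}; cost 1
[col 1] IY: children I:{A}, Y:{C} ∪→ {A,C}; cost 1
[col 1] JK: children J:{T}, K:{T} ∩→ {T}; cost 0
[col 1] IJKY: children IY:{A,C}, JK:{T} ∪→ {A,C,T}; cost 1
[col 1] DIJKOVY: children DOV:{A,C,T}, IJKY:{A,C,T} ∩→ {A,C,T}; cost 0
[col 2] DO: children D:{C}, O:{C} ∩→ {C}; cost 0
[col 2] DOV: children DO:{C}, V:{G} ∪→ {C,G}; cost 1
[col 2] IY: children I:{T}, Y:{C} ∪→ {C,T}; cost 1
[col 2] JK: children J:{C}, K:{A} ∪→ {A,C}; cost 1
[col 2] IJKY: children IY:{C,T}, JK:{A,C} ∩→ {C}; cost 0
[col 2] DIJKOVY: children DOV:{C,G}, IJKY:{C} ∩→ {C}; cost 0
[col 3] DO: children D:{T}, O:{A} ∪→ {A,T}; cost 1
[col 3] DOV: children DO:{A,T}, V:{G} ∪→ {A,G,T}; cost 1
[col 3] IY: children I:{A}, Y:{T} ∪→ {A,T}; cost 1
[col 3] JK: children J:{G}, K:{T} ∪→ {G,T}; cost 1
[col 3] IJKY: children IY:{A,T}, JK:{G,T} ∩→ {T}; cost 0
[col 3] DIJKOVY: children DOV:{A,G,T}, IJKY:{T} ∩→ {T}; cost 0
[col 4] DO: children D:{C}, O:{T} ∪→ {C,T}; cost 1
[col 4] DOV: children DO:{C,T}, V:{A} ∪→ {A,C,T}; cost 1
[col 4] IY: children I:{G}, Y:{C} ∪→ {C,G}; cost 1
[col 4] JK: children J:{T}, K:{C} ∪→ {C,T}; cost 1
[col 4] IJKY: children IY:{C,G}, JK:{C,T} ∩→ {C}; cost 0
[col 4] DIJKOVY: children DOV:{A,C,T}, IJKY:{C} ∩→ {C}; cost 0
per-site changes: [3, 4, 3, 4, 4]; total = 18

18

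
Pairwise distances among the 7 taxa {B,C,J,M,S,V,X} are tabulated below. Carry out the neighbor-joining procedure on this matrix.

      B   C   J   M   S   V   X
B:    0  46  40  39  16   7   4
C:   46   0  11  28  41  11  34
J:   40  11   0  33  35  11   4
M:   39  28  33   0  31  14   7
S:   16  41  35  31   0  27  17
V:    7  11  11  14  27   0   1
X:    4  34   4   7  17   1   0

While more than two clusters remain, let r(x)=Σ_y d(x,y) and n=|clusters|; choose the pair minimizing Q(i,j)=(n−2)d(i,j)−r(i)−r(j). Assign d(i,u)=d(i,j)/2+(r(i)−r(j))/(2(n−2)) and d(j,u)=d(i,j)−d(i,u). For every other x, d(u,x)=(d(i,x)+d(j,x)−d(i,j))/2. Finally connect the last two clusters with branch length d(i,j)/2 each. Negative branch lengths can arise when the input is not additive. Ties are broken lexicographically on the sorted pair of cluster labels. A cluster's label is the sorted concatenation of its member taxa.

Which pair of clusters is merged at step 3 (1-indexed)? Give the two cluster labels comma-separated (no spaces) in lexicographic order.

CJ,V

1. join C+J (d=11, Q=-250) ⇒ CJ; edges |C|=46/5, |J|=9/5
  updated: d(B,CJ)=75/2, d(CJ,M)=25, d(CJ,S)=65/2, d(CJ,V)=11/2, d(CJ,X)=27/2
2. join B+S (d=16, Q=-163) ⇒ BS; edges |B|=11/2, |S|=21/2
  updated: d(BS,CJ)=27, d(BS,M)=27, d(BS,V)=9, d(BS,X)=5/2
3. join CJ+V (d=11/2, Q=-84) ⇒ CJV; edges |CJ|=29/3, |V|=-25/6
  updated: d(BS,CJV)=61/4, d(CJV,M)=67/4, d(CJV,X)=9/2
4. join BS+X (d=5/2, Q=-215/4) ⇒ BSX; edges |BS|=143/16, |X|=-103/16
  updated: d(BSX,CJV)=69/8, d(BSX,M)=63/4
5. join BSX+CJV (d=69/8, Q=-329/8) ⇒ BCJSVX; edges |BSX|=61/16, |CJV|=77/16
  updated: d(BCJSVX,M)=191/16
6. join BCJSVX+M (d=191/16) ⇒ BCJMSVX; edges |BCJSVX|=191/32, |M|=191/32
final tree: ((((B:11/2,S:21/2):143/16,X:-103/16):61/16,((C:46/5,J:9/5):29/3,V:-25/6):77/16):191/32,M:191/32)
total length: 889/16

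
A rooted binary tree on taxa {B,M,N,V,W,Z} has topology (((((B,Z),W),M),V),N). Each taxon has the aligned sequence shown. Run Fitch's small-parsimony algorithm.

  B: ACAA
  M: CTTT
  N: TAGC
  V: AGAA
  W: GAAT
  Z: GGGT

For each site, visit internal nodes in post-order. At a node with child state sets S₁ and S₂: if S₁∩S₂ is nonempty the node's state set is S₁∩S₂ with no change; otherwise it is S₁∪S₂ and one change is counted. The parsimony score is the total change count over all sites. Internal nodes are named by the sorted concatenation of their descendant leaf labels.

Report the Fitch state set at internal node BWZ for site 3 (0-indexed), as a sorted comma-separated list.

[col 0] BZ: children B:{A}, Z:{G} ∪→ {A,G}; cost 1
[col 0] BWZ: children BZ:{A,G}, W:{G} ∩→ {G}; cost 0
[col 0] BMWZ: children BWZ:{G}, M:{C} ∪→ {C,G}; cost 1
[col 0] BMVWZ: children BMWZ:{C,G}, V:{A} ∪→ {A,C,G}; cost 1
[col 0] BMNVWZ: children BMVWZ:{A,C,G}, N:{T} ∪→ {A,C,G,T}; cost 1
[col 1] BZ: children B:{C}, Z:{G} ∪→ {C,G}; cost 1
[col 1] BWZ: children BZ:{C,G}, W:{A} ∪→ {A,C,G}; cost 1
[col 1] BMWZ: children BWZ:{A,C,G}, M:{T} ∪→ {A,C,G,T}; cost 1
[col 1] BMVWZ: children BMWZ:{A,C,G,T}, V:{G} ∩→ {G}; cost 0
[col 1] BMNVWZ: children BMVWZ:{G}, N:{A} ∪→ {A,G}; cost 1
[col 2] BZ: children B:{A}, Z:{G} ∪→ {A,G}; cost 1
[col 2] BWZ: children BZ:{A,G}, W:{A} ∩→ {A}; cost 0
[col 2] BMWZ: children BWZ:{A}, M:{T} ∪→ {A,T}; cost 1
[col 2] BMVWZ: children BMWZ:{A,T}, V:{A} ∩→ {A}; cost 0
[col 2] BMNVWZ: children BMVWZ:{A}, N:{G} ∪→ {A,G}; cost 1
[col 3] BZ: children B:{A}, Z:{T} ∪→ {A,T}; cost 1
[col 3] BWZ: children BZ:{A,T}, W:{T} ∩→ {T}; cost 0
[col 3] BMWZ: children BWZ:{T}, M:{T} ∩→ {T}; cost 0
[col 3] BMVWZ: children BMWZ:{T}, V:{A} ∪→ {A,T}; cost 1
[col 3] BMNVWZ: children BMVWZ:{A,T}, N:{C} ∪→ {A,C,T}; cost 1
per-site changes: [4, 4, 3, 3]; total = 14

T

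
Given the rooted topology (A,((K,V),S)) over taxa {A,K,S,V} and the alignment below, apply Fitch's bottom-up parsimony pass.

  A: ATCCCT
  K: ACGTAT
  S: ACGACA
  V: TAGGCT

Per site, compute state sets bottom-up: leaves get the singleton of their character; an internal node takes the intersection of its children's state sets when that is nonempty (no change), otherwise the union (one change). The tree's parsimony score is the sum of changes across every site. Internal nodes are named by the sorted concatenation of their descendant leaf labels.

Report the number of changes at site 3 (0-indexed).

3

[col 0] KV: children K:{A}, V:{T} ∪→ {A,T}; cost 1
[col 0] KSV: children KV:{A,T}, S:{A} ∩→ {A}; cost 0
[col 0] AKSV: children A:{A}, KSV:{A} ∩→ {A}; cost 0
[col 1] KV: children K:{C}, V:{A} ∪→ {A,C}; cost 1
[col 1] KSV: children KV:{A,C}, S:{C} ∩→ {C}; cost 0
[col 1] AKSV: children A:{T}, KSV:{C} ∪→ {C,T}; cost 1
[col 2] KV: children K:{G}, V:{G} ∩→ {G}; cost 0
[col 2] KSV: children KV:{G}, S:{G} ∩→ {G}; cost 0
[col 2] AKSV: children A:{C}, KSV:{G} ∪→ {C,G}; cost 1
[col 3] KV: children K:{T}, V:{G} ∪→ {G,T}; cost 1
[col 3] KSV: children KV:{G,T}, S:{A} ∪→ {A,G,T}; cost 1
[col 3] AKSV: children A:{C}, KSV:{A,G,T} ∪→ {A,C,G,T}; cost 1
[col 4] KV: children K:{A}, V:{C} ∪→ {A,C}; cost 1
[col 4] KSV: children KV:{A,C}, S:{C} ∩→ {C}; cost 0
[col 4] AKSV: children A:{C}, KSV:{C} ∩→ {C}; cost 0
[col 5] KV: children K:{T}, V:{T} ∩→ {T}; cost 0
[col 5] KSV: children KV:{T}, S:{A} ∪→ {A,T}; cost 1
[col 5] AKSV: children A:{T}, KSV:{A,T} ∩→ {T}; cost 0
per-site changes: [1, 2, 1, 3, 1, 1]; total = 9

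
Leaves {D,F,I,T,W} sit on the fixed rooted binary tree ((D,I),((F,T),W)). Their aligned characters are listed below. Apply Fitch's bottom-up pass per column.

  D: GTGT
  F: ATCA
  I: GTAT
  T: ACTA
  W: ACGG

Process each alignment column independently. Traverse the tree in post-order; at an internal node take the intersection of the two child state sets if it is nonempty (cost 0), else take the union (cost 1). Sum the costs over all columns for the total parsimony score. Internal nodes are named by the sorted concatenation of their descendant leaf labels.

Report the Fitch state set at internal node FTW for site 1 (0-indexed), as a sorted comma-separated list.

[col 0] DI: children D:{G}, I:{G} ∩→ {G}; cost 0
[col 0] FT: children F:{A}, T:{A} ∩→ {A}; cost 0
[col 0] FTW: children FT:{A}, W:{A} ∩→ {A}; cost 0
[col 0] DFITW: children DI:{G}, FTW:{A} ∪→ {A,G}; cost 1
[col 1] DI: children D:{T}, I:{T} ∩→ {T}; cost 0
[col 1] FT: children F:{T}, T:{C} ∪→ {C,T}; cost 1
[col 1] FTW: children FT:{C,T}, W:{C} ∩→ {C}; cost 0
[col 1] DFITW: children DI:{T}, FTW:{C} ∪→ {C,T}; cost 1
[col 2] DI: children D:{G}, I:{A} ∪→ {A,G}; cost 1
[col 2] FT: children F:{C}, T:{T} ∪→ {C,T}; cost 1
[col 2] FTW: children FT:{C,T}, W:{G} ∪→ {C,G,T}; cost 1
[col 2] DFITW: children DI:{A,G}, FTW:{C,G,T} ∩→ {G}; cost 0
[col 3] DI: children D:{T}, I:{T} ∩→ {T}; cost 0
[col 3] FT: children F:{A}, T:{A} ∩→ {A}; cost 0
[col 3] FTW: children FT:{A}, W:{G} ∪→ {A,G}; cost 1
[col 3] DFITW: children DI:{T}, FTW:{A,G} ∪→ {A,G,T}; cost 1
per-site changes: [1, 2, 3, 2]; total = 8

C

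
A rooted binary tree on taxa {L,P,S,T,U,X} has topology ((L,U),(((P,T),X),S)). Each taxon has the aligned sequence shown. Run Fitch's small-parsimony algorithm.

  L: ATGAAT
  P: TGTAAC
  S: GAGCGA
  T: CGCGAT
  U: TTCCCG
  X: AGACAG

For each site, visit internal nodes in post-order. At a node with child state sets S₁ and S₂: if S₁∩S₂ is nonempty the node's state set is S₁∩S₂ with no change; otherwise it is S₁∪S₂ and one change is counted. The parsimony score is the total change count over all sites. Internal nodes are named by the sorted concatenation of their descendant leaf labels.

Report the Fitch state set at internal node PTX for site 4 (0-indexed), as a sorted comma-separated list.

A

site 0, node LU: L={A} ∪ U={T} → {A,T} (+1)
site 0, node PT: P={T} ∪ T={C} → {C,T} (+1)
site 0, node PTX: PT={C,T} ∪ X={A} → {A,C,T} (+1)
site 0, node PSTX: PTX={A,C,T} ∪ S={G} → {A,C,G,T} (+1)
site 0, node LPSTUX: LU={A,T} ∩ PSTX={A,C,G,T} → {A,T} (+0)
site 1, node LU: L={T} ∩ U={T} → {T} (+0)
site 1, node PT: P={G} ∩ T={G} → {G} (+0)
site 1, node PTX: PT={G} ∩ X={G} → {G} (+0)
site 1, node PSTX: PTX={G} ∪ S={A} → {A,G} (+1)
site 1, node LPSTUX: LU={T} ∪ PSTX={A,G} → {A,G,T} (+1)
site 2, node LU: L={G} ∪ U={C} → {C,G} (+1)
site 2, node PT: P={T} ∪ T={C} → {C,T} (+1)
site 2, node PTX: PT={C,T} ∪ X={A} → {A,C,T} (+1)
site 2, node PSTX: PTX={A,C,T} ∪ S={G} → {A,C,G,T} (+1)
site 2, node LPSTUX: LU={C,G} ∩ PSTX={A,C,G,T} → {C,G} (+0)
site 3, node LU: L={A} ∪ U={C} → {A,C} (+1)
site 3, node PT: P={A} ∪ T={G} → {A,G} (+1)
site 3, node PTX: PT={A,G} ∪ X={C} → {A,C,G} (+1)
site 3, node PSTX: PTX={A,C,G} ∩ S={C} → {C} (+0)
site 3, node LPSTUX: LU={A,C} ∩ PSTX={C} → {C} (+0)
site 4, node LU: L={A} ∪ U={C} → {A,C} (+1)
site 4, node PT: P={A} ∩ T={A} → {A} (+0)
site 4, node PTX: PT={A} ∩ X={A} → {A} (+0)
site 4, node PSTX: PTX={A} ∪ S={G} → {A,G} (+1)
site 4, node LPSTUX: LU={A,C} ∩ PSTX={A,G} → {A} (+0)
site 5, node LU: L={T} ∪ U={G} → {G,T} (+1)
site 5, node PT: P={C} ∪ T={T} → {C,T} (+1)
site 5, node PTX: PT={C,T} ∪ X={G} → {C,G,T} (+1)
site 5, node PSTX: PTX={C,G,T} ∪ S={A} → {A,C,G,T} (+1)
site 5, node LPSTUX: LU={G,T} ∩ PSTX={A,C,G,T} → {G,T} (+0)
per-site changes: [4, 2, 4, 3, 2, 4]; total = 19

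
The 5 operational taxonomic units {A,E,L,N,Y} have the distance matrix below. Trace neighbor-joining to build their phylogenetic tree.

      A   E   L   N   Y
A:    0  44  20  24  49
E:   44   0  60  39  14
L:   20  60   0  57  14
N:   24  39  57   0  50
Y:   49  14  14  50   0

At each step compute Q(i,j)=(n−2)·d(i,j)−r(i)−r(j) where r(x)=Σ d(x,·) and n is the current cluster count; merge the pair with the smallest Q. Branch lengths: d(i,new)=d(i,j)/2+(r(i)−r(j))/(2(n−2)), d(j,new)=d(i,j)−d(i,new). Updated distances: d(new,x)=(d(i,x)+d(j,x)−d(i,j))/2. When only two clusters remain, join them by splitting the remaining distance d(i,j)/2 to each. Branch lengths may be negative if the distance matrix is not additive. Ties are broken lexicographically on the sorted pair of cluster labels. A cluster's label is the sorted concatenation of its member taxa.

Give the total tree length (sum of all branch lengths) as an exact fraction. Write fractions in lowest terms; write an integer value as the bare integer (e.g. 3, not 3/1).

159/2

iteration 1: select E,Y (d=14, Q=-242); attach at lengths (12, 2); label the merged cluster EY
  updated: d(A,EY)=79/2, d(EY,L)=30, d(EY,N)=75/2
iteration 2: select A,N (d=24, Q=-154); attach at lengths (13/4, 83/4); label the merged cluster AN
  updated: d(AN,EY)=53/2, d(AN,L)=53/2
iteration 3: select AN,EY (d=53/2, Q=-83); attach at lengths (23/2, 15); label the merged cluster AENY
  updated: d(AENY,L)=15
iteration 4: select AENY,L (d=15); attach at lengths (15/2, 15/2); label the merged cluster AELNY
final tree: (((A:13/4,N:83/4):23/2,(E:12,Y:2):15):15/2,L:15/2)
total length: 159/2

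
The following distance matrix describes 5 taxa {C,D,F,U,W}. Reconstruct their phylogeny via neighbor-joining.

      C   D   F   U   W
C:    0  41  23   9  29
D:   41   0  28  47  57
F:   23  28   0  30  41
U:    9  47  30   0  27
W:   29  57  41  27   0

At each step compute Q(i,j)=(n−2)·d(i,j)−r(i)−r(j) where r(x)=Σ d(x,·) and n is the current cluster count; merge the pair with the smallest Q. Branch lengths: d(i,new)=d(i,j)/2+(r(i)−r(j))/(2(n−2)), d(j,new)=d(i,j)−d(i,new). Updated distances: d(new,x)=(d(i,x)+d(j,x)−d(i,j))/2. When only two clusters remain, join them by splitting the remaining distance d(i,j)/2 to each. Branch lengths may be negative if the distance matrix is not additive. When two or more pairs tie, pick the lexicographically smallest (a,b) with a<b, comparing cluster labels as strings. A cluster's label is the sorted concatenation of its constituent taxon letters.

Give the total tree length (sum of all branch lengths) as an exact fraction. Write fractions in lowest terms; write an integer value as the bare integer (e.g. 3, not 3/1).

1. join D+F (d=28, Q=-211) ⇒ DF; edges |D|=45/2, |F|=11/2
  updated: d(C,DF)=18, d(DF,U)=49/2, d(DF,W)=35
2. join C+U (d=9, Q=-197/2) ⇒ CU; edges |C|=27/8, |U|=45/8
  updated: d(CU,DF)=67/4, d(CU,W)=47/2
3. join CU+DF (d=67/4, Q=-301/4) ⇒ CDFU; edges |CU|=21/8, |DF|=113/8
  updated: d(CDFU,W)=167/8
4. join CDFU+W (d=167/8) ⇒ CDFUW; edges |CDFU|=167/16, |W|=167/16
final tree: (((C:27/8,U:45/8):21/8,(D:45/2,F:11/2):113/8):167/16,W:167/16)
total length: 597/8

597/8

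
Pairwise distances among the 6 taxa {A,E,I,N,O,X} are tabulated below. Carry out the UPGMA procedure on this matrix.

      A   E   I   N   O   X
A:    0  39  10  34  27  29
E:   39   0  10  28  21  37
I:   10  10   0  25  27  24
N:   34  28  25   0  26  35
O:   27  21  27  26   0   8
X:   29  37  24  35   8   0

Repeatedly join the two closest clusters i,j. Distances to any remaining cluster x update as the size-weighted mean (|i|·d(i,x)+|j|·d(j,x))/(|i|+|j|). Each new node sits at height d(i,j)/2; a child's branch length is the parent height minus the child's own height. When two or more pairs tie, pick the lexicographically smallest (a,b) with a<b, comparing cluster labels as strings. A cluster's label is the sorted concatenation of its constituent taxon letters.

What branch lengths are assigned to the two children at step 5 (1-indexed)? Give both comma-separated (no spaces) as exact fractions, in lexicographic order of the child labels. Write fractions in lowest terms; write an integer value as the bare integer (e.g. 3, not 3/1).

step 1: merge (O,X) at d=8; branch lengths O→4, X→4; new cluster OX
  updated: d(A,OX)=28, d(E,OX)=29, d(I,OX)=51/2, d(N,OX)=61/2
step 2: merge (A,I) at d=10; branch lengths A→5, I→5; new cluster AI
  updated: d(AI,E)=49/2, d(AI,N)=59/2, d(AI,OX)=107/4
step 3: merge (AI,E) at d=49/2; branch lengths AI→29/4, E→49/4; new cluster AEI
  updated: d(AEI,N)=29, d(AEI,OX)=55/2
step 4: merge (AEI,OX) at d=55/2; branch lengths AEI→3/2, OX→39/4; new cluster AEIOX
  updated: d(AEIOX,N)=148/5
step 5: merge (AEIOX,N) at d=148/5; branch lengths AEIOX→21/20, N→74/5; new cluster AEINOX
final tree: ((((A:5,I:5):29/4,E:49/4):3/2,(O:4,X:4):39/4):21/20,N:74/5)
total length: 323/5

21/20,74/5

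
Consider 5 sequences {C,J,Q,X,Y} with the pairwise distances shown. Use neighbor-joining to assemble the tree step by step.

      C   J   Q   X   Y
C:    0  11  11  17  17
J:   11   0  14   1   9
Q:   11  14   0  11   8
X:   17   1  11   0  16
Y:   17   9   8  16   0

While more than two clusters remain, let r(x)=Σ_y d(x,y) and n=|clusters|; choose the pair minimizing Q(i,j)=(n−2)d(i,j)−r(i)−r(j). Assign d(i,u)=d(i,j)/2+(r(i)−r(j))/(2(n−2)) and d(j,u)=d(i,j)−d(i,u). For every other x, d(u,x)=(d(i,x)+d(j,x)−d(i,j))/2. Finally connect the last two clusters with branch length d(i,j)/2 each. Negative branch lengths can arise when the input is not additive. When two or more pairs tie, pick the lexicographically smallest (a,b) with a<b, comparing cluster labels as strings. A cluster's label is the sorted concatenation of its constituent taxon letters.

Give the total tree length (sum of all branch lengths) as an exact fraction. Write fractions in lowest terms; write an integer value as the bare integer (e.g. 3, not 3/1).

iteration 1: select J,X (d=1, Q=-77); attach at lengths (-7/6, 13/6); label the merged cluster JX
  updated: d(C,JX)=27/2, d(JX,Q)=12, d(JX,Y)=12
iteration 2: select C,JX (d=27/2, Q=-52); attach at lengths (31/4, 23/4); label the merged cluster CJX
  updated: d(CJX,Q)=19/4, d(CJX,Y)=31/4
iteration 3: select CJX,Q (d=19/4, Q=-41/2); attach at lengths (9/4, 5/2); label the merged cluster CJQX
  updated: d(CJQX,Y)=11/2
iteration 4: select CJQX,Y (d=11/2); attach at lengths (11/4, 11/4); label the merged cluster CJQXY
final tree: (((C:31/4,(J:-7/6,X:13/6):23/4):9/4,Q:5/2):11/4,Y:11/4)
total length: 99/4

99/4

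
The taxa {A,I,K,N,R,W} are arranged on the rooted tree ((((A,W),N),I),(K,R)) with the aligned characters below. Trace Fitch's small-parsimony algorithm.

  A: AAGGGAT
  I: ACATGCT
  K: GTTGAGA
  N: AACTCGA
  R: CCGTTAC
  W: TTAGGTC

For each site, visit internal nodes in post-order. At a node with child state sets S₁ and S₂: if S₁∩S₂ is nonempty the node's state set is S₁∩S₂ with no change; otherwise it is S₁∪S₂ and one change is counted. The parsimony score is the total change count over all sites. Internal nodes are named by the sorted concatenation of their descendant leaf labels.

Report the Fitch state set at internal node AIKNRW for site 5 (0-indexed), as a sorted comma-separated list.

[col 0] AW: children A:{A}, W:{T} ∪→ {A,T}; cost 1
[col 0] ANW: children AW:{A,T}, N:{A} ∩→ {A}; cost 0
[col 0] AINW: children ANW:{A}, I:{A} ∩→ {A}; cost 0
[col 0] KR: children K:{G}, R:{C} ∪→ {C,G}; cost 1
[col 0] AIKNRW: children AINW:{A}, KR:{C,G} ∪→ {A,C,G}; cost 1
[col 1] AW: children A:{A}, W:{T} ∪→ {A,T}; cost 1
[col 1] ANW: children AW:{A,T}, N:{A} ∩→ {A}; cost 0
[col 1] AINW: children ANW:{A}, I:{C} ∪→ {A,C}; cost 1
[col 1] KR: children K:{T}, R:{C} ∪→ {C,T}; cost 1
[col 1] AIKNRW: children AINW:{A,C}, KR:{C,T} ∩→ {C}; cost 0
[col 2] AW: children A:{G}, W:{A} ∪→ {A,G}; cost 1
[col 2] ANW: children AW:{A,G}, N:{C} ∪→ {A,C,G}; cost 1
[col 2] AINW: children ANW:{A,C,G}, I:{A} ∩→ {A}; cost 0
[col 2] KR: children K:{T}, R:{G} ∪→ {G,T}; cost 1
[col 2] AIKNRW: children AINW:{A}, KR:{G,T} ∪→ {A,G,T}; cost 1
[col 3] AW: children A:{G}, W:{G} ∩→ {G}; cost 0
[col 3] ANW: children AW:{G}, N:{T} ∪→ {G,T}; cost 1
[col 3] AINW: children ANW:{G,T}, I:{T} ∩→ {T}; cost 0
[col 3] KR: children K:{G}, R:{T} ∪→ {G,T}; cost 1
[col 3] AIKNRW: children AINW:{T}, KR:{G,T} ∩→ {T}; cost 0
[col 4] AW: children A:{G}, W:{G} ∩→ {G}; cost 0
[col 4] ANW: children AW:{G}, N:{C} ∪→ {C,G}; cost 1
[col 4] AINW: children ANW:{C,G}, I:{G} ∩→ {G}; cost 0
[col 4] KR: children K:{A}, R:{T} ∪→ {A,T}; cost 1
[col 4] AIKNRW: children AINW:{G}, KR:{A,T} ∪→ {A,G,T}; cost 1
[col 5] AW: children A:{A}, W:{T} ∪→ {A,T}; cost 1
[col 5] ANW: children AW:{A,T}, N:{G} ∪→ {A,G,T}; cost 1
[col 5] AINW: children ANW:{A,G,T}, I:{C} ∪→ {A,C,G,T}; cost 1
[col 5] KR: children K:{G}, R:{A} ∪→ {A,G}; cost 1
[col 5] AIKNRW: children AINW:{A,C,G,T}, KR:{A,G} ∩→ {A,G}; cost 0
[col 6] AW: children A:{T}, W:{C} ∪→ {C,T}; cost 1
[col 6] ANW: children AW:{C,T}, N:{A} ∪→ {A,C,T}; cost 1
[col 6] AINW: children ANW:{A,C,T}, I:{T} ∩→ {T}; cost 0
[col 6] KR: children K:{A}, R:{C} ∪→ {A,C}; cost 1
[col 6] AIKNRW: children AINW:{T}, KR:{A,C} ∪→ {A,C,T}; cost 1
per-site changes: [3, 3, 4, 2, 3, 4, 4]; total = 23

A,G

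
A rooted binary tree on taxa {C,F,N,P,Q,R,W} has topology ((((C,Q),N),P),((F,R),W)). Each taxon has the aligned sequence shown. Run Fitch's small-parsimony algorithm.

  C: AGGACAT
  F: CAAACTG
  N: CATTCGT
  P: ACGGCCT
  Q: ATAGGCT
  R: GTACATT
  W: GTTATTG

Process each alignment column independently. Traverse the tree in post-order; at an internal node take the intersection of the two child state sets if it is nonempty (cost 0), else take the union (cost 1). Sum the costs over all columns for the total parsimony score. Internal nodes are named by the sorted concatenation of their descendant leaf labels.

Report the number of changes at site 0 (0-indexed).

CQ@0: {A} ∩ {A} = {A} (intersection, +0)
CNQ@0: {A} ∪ {C} = {A,C} (union, +1)
CNPQ@0: {A,C} ∩ {A} = {A} (intersection, +0)
FR@0: {C} ∪ {G} = {C,G} (union, +1)
FRW@0: {C,G} ∩ {G} = {G} (intersection, +0)
CFNPQRW@0: {A} ∪ {G} = {A,G} (union, +1)
CQ@1: {G} ∪ {T} = {G,T} (union, +1)
CNQ@1: {G,T} ∪ {A} = {A,G,T} (union, +1)
CNPQ@1: {A,G,T} ∪ {C} = {A,C,G,T} (union, +1)
FR@1: {A} ∪ {T} = {A,T} (union, +1)
FRW@1: {A,T} ∩ {T} = {T} (intersection, +0)
CFNPQRW@1: {A,C,G,T} ∩ {T} = {T} (intersection, +0)
CQ@2: {G} ∪ {A} = {A,G} (union, +1)
CNQ@2: {A,G} ∪ {T} = {A,G,T} (union, +1)
CNPQ@2: {A,G,T} ∩ {G} = {G} (intersection, +0)
FR@2: {A} ∩ {A} = {A} (intersection, +0)
FRW@2: {A} ∪ {T} = {A,T} (union, +1)
CFNPQRW@2: {G} ∪ {A,T} = {A,G,T} (union, +1)
CQ@3: {A} ∪ {G} = {A,G} (union, +1)
CNQ@3: {A,G} ∪ {T} = {A,G,T} (union, +1)
CNPQ@3: {A,G,T} ∩ {G} = {G} (intersection, +0)
FR@3: {A} ∪ {C} = {A,C} (union, +1)
FRW@3: {A,C} ∩ {A} = {A} (intersection, +0)
CFNPQRW@3: {G} ∪ {A} = {A,G} (union, +1)
CQ@4: {C} ∪ {G} = {C,G} (union, +1)
CNQ@4: {C,G} ∩ {C} = {C} (intersection, +0)
CNPQ@4: {C} ∩ {C} = {C} (intersection, +0)
FR@4: {C} ∪ {A} = {A,C} (union, +1)
FRW@4: {A,C} ∪ {T} = {A,C,T} (union, +1)
CFNPQRW@4: {C} ∩ {A,C,T} = {C} (intersection, +0)
CQ@5: {A} ∪ {C} = {A,C} (union, +1)
CNQ@5: {A,C} ∪ {G} = {A,C,G} (union, +1)
CNPQ@5: {A,C,G} ∩ {C} = {C} (intersection, +0)
FR@5: {T} ∩ {T} = {T} (intersection, +0)
FRW@5: {T} ∩ {T} = {T} (intersection, +0)
CFNPQRW@5: {C} ∪ {T} = {C,T} (union, +1)
CQ@6: {T} ∩ {T} = {T} (intersection, +0)
CNQ@6: {T} ∩ {T} = {T} (intersection, +0)
CNPQ@6: {T} ∩ {T} = {T} (intersection, +0)
FR@6: {G} ∪ {T} = {G,T} (union, +1)
FRW@6: {G,T} ∩ {G} = {G} (intersection, +0)
CFNPQRW@6: {T} ∪ {G} = {G,T} (union, +1)
per-site changes: [3, 4, 4, 4, 3, 3, 2]; total = 23

3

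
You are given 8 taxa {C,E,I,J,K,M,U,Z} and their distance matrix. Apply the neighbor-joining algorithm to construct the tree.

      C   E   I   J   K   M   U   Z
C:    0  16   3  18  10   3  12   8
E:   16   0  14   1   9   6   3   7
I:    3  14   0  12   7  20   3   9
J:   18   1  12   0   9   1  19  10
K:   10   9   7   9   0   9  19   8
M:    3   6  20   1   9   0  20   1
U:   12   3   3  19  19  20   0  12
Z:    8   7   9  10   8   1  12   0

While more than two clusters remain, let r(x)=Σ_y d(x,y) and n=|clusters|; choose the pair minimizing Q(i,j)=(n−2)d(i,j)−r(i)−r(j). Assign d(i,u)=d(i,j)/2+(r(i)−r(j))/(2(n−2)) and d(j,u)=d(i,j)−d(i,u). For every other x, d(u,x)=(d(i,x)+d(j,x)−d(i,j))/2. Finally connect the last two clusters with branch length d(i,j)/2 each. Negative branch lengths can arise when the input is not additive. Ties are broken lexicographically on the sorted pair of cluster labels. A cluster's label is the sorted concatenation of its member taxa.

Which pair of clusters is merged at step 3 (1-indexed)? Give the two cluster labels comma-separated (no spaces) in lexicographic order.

E,J

1. join I+U (d=3, Q=-138) ⇒ IU; edges |I|=-1/6, |U|=19/6
  updated: d(C,IU)=6, d(E,IU)=7, d(IU,J)=14, d(IU,K)=23/2, d(IU,M)=37/2, d(IU,Z)=9
2. join C+IU (d=6, Q=-97) ⇒ CIU; edges |C|=5/2, |IU|=7/2
  updated: d(CIU,E)=17/2, d(CIU,J)=13, d(CIU,K)=31/4, d(CIU,M)=31/4, d(CIU,Z)=11/2
3. join E+J (d=1, Q=-123/2) ⇒ EJ; edges |E|=3/16, |J|=13/16
  updated: d(CIU,EJ)=41/4, d(EJ,K)=17/2, d(EJ,M)=3, d(EJ,Z)=8
4. join EJ+M (d=3, Q=-83/2) ⇒ EJM; edges |EJ|=3, |M|=0
  updated: d(CIU,EJM)=15/2, d(EJM,K)=29/4, d(EJM,Z)=3
5. join CIU+K (d=31/4, Q=-113/4) ⇒ CIKU; edges |CIU|=53/16, |K|=71/16
  updated: d(CIKU,EJM)=7/2, d(CIKU,Z)=23/8
6. join CIKU+EJM (d=7/2, Q=-75/8) ⇒ CEIJKMU; edges |CIKU|=27/16, |EJM|=29/16
  updated: d(CEIJKMU,Z)=19/16
7. join CEIJKMU+Z (d=19/16) ⇒ CEIJKMUZ; edges |CEIJKMU|=19/32, |Z|=19/32
final tree: ((((C:5/2,(I:-1/6,U:19/6):7/2):53/16,K:71/16):27/16,((E:3/16,J:13/16):3,M:0):29/16):19/32,Z:19/32)
total length: 407/16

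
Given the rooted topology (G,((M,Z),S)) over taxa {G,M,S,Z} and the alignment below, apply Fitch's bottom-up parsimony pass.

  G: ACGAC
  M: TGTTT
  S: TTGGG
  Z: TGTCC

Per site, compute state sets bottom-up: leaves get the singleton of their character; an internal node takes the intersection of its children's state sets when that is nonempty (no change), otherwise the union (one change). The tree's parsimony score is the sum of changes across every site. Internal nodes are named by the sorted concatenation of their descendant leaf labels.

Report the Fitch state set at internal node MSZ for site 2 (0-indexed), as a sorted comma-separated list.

G,T

MZ@0: {T} ∩ {T} = {T} (intersection, +0)
MSZ@0: {T} ∩ {T} = {T} (intersection, +0)
GMSZ@0: {A} ∪ {T} = {A,T} (union, +1)
MZ@1: {G} ∩ {G} = {G} (intersection, +0)
MSZ@1: {G} ∪ {T} = {G,T} (union, +1)
GMSZ@1: {C} ∪ {G,T} = {C,G,T} (union, +1)
MZ@2: {T} ∩ {T} = {T} (intersection, +0)
MSZ@2: {T} ∪ {G} = {G,T} (union, +1)
GMSZ@2: {G} ∩ {G,T} = {G} (intersection, +0)
MZ@3: {T} ∪ {C} = {C,T} (union, +1)
MSZ@3: {C,T} ∪ {G} = {C,G,T} (union, +1)
GMSZ@3: {A} ∪ {C,G,T} = {A,C,G,T} (union, +1)
MZ@4: {T} ∪ {C} = {C,T} (union, +1)
MSZ@4: {C,T} ∪ {G} = {C,G,T} (union, +1)
GMSZ@4: {C} ∩ {C,G,T} = {C} (intersection, +0)
per-site changes: [1, 2, 1, 3, 2]; total = 9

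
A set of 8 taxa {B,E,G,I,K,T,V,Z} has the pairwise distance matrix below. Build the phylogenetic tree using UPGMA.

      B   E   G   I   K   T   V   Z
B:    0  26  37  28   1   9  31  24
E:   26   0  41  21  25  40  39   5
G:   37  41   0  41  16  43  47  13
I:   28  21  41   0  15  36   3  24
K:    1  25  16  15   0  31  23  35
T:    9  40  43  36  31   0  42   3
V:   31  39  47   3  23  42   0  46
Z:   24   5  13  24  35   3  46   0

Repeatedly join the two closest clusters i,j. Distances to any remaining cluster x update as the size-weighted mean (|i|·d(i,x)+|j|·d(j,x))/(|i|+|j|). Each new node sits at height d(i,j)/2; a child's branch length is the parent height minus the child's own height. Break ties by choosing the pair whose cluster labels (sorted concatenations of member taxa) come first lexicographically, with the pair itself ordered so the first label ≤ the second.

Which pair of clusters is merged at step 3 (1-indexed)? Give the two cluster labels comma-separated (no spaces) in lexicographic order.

T,Z

step 1: merge (B,K) at d=1; branch lengths B→1/2, K→1/2; new cluster BK
  updated: d(BK,E)=51/2, d(BK,G)=53/2, d(BK,I)=43/2, d(BK,T)=20, d(BK,V)=27, d(BK,Z)=59/2
step 2: merge (I,V) at d=3; branch lengths I→3/2, V→3/2; new cluster IV
  updated: d(BK,IV)=97/4, d(E,IV)=30, d(G,IV)=44, d(IV,T)=39, d(IV,Z)=35
step 3: merge (T,Z) at d=3; branch lengths T→3/2, Z→3/2; new cluster TZ
  updated: d(BK,TZ)=99/4, d(E,TZ)=45/2, d(G,TZ)=28, d(IV,TZ)=37
step 4: merge (E,TZ) at d=45/2; branch lengths E→45/4, TZ→39/4; new cluster ETZ
  updated: d(BK,ETZ)=25, d(ETZ,G)=97/3, d(ETZ,IV)=104/3
step 5: merge (BK,IV) at d=97/4; branch lengths BK→93/8, IV→85/8; new cluster BIKV
  updated: d(BIKV,ETZ)=179/6, d(BIKV,G)=141/4
step 6: merge (BIKV,ETZ) at d=179/6; branch lengths BIKV→67/24, ETZ→11/3; new cluster BEIKTVZ
  updated: d(BEIKTVZ,G)=34
step 7: merge (BEIKTVZ,G) at d=34; branch lengths BEIKTVZ→25/12, G→17; new cluster BEGIKTVZ
final tree: ((((B:1/2,K:1/2):93/8,(I:3/2,V:3/2):85/8):67/24,(E:45/4,(T:3/2,Z:3/2):39/4):11/3):25/12,G:17)
total length: 1819/24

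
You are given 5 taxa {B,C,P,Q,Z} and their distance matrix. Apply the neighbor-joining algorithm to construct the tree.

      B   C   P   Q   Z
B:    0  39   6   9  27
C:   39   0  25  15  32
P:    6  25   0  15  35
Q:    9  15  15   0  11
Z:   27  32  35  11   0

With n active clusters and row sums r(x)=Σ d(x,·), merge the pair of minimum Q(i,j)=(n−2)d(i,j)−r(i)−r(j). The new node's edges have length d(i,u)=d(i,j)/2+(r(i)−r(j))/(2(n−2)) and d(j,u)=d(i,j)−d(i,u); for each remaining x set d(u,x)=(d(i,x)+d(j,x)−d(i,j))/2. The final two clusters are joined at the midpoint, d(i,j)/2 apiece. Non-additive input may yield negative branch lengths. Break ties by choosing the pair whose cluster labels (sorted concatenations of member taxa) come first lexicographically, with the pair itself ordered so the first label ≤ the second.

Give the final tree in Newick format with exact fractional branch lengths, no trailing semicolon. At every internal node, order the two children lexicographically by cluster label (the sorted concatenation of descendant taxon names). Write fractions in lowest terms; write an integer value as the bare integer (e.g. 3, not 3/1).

iteration 1: select B,P (d=6, Q=-144); attach at lengths (3, 3); label the merged cluster BP
  updated: d(BP,C)=29, d(BP,Q)=9, d(BP,Z)=28
iteration 2: select BP,C (d=29, Q=-84); attach at lengths (12, 17); label the merged cluster BCP
  updated: d(BCP,Q)=-5/2, d(BCP,Z)=31/2
iteration 3: select BCP,Q (d=-5/2, Q=-24); attach at lengths (1, -7/2); label the merged cluster BCPQ
  updated: d(BCPQ,Z)=29/2
iteration 4: select BCPQ,Z (d=29/2); attach at lengths (29/4, 29/4); label the merged cluster BCPQZ
final tree: ((((B:3,P:3):12,C:17):1,Q:-7/2):29/4,Z:29/4)
total length: 47

((((B:3,P:3):12,C:17):1,Q:-7/2):29/4,Z:29/4)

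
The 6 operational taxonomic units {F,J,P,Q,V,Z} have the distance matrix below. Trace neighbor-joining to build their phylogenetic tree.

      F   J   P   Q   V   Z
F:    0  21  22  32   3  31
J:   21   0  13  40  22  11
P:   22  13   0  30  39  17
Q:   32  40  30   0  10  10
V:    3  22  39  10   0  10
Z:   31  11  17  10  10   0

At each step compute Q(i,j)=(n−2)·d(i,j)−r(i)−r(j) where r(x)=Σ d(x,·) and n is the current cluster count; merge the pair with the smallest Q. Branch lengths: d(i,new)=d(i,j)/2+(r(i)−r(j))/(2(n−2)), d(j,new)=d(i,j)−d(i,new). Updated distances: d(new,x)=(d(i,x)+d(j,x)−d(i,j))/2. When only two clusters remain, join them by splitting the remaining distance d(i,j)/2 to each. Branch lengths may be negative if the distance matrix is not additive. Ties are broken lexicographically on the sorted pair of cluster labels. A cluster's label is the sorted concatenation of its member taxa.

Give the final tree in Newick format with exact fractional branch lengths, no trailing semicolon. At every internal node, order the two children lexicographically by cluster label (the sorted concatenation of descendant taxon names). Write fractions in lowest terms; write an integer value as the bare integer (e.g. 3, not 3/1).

1. join F+V (d=3, Q=-181) ⇒ FV; edges |F|=37/8, |V|=-13/8
  updated: d(FV,J)=20, d(FV,P)=29, d(FV,Q)=39/2, d(FV,Z)=19
2. join J+P (d=13, Q=-134) ⇒ JP; edges |J|=17/3, |P|=22/3
  updated: d(FV,JP)=18, d(JP,Q)=57/2, d(JP,Z)=15/2
3. join FV+Q (d=39/2, Q=-151/2) ⇒ FQV; edges |FV|=75/8, |Q|=81/8
  updated: d(FQV,JP)=27/2, d(FQV,Z)=19/4
4. join FQV+JP (d=27/2, Q=-103/4) ⇒ FJPQV; edges |FQV|=43/8, |JP|=65/8
  updated: d(FJPQV,Z)=-5/8
5. join FJPQV+Z (d=-5/8) ⇒ FJPQVZ; edges |FJPQV|=-5/16, |Z|=-5/16
final tree: ((((F:37/8,V:-13/8):75/8,Q:81/8):43/8,(J:17/3,P:22/3):65/8):-5/16,Z:-5/16)
total length: 387/8

((((F:37/8,V:-13/8):75/8,Q:81/8):43/8,(J:17/3,P:22/3):65/8):-5/16,Z:-5/16)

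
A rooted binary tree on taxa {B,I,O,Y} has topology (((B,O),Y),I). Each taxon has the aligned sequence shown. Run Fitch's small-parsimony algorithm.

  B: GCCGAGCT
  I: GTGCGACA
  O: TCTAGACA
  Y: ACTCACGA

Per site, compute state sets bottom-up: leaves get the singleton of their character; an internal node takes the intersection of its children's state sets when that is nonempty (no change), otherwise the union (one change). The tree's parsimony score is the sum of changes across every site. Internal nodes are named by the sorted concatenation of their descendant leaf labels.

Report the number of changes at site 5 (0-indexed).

2

BO@0: {G} ∪ {T} = {G,T} (union, +1)
BOY@0: {G,T} ∪ {A} = {A,G,T} (union, +1)
BIOY@0: {A,G,T} ∩ {G} = {G} (intersection, +0)
BO@1: {C} ∩ {C} = {C} (intersection, +0)
BOY@1: {C} ∩ {C} = {C} (intersection, +0)
BIOY@1: {C} ∪ {T} = {C,T} (union, +1)
BO@2: {C} ∪ {T} = {C,T} (union, +1)
BOY@2: {C,T} ∩ {T} = {T} (intersection, +0)
BIOY@2: {T} ∪ {G} = {G,T} (union, +1)
BO@3: {G} ∪ {A} = {A,G} (union, +1)
BOY@3: {A,G} ∪ {C} = {A,C,G} (union, +1)
BIOY@3: {A,C,G} ∩ {C} = {C} (intersection, +0)
BO@4: {A} ∪ {G} = {A,G} (union, +1)
BOY@4: {A,G} ∩ {A} = {A} (intersection, +0)
BIOY@4: {A} ∪ {G} = {A,G} (union, +1)
BO@5: {G} ∪ {A} = {A,G} (union, +1)
BOY@5: {A,G} ∪ {C} = {A,C,G} (union, +1)
BIOY@5: {A,C,G} ∩ {A} = {A} (intersection, +0)
BO@6: {C} ∩ {C} = {C} (intersection, +0)
BOY@6: {C} ∪ {G} = {C,G} (union, +1)
BIOY@6: {C,G} ∩ {C} = {C} (intersection, +0)
BO@7: {T} ∪ {A} = {A,T} (union, +1)
BOY@7: {A,T} ∩ {A} = {A} (intersection, +0)
BIOY@7: {A} ∩ {A} = {A} (intersection, +0)
per-site changes: [2, 1, 2, 2, 2, 2, 1, 1]; total = 13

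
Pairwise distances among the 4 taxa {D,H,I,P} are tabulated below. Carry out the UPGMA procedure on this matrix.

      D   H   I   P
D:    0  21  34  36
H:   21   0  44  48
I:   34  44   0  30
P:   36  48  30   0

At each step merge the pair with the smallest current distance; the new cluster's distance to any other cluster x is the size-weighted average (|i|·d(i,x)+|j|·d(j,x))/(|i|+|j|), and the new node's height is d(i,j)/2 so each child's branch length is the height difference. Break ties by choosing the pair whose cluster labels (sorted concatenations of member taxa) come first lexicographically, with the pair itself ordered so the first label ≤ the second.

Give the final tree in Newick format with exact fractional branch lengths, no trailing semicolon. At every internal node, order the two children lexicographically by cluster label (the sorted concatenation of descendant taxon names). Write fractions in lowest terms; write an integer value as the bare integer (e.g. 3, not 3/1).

((D:21/2,H:21/2):39/4,(I:15,P:15):21/4)

step 1: merge (D,H) at d=21; branch lengths D→21/2, H→21/2; new cluster DH
  updated: d(DH,I)=39, d(DH,P)=42
step 2: merge (I,P) at d=30; branch lengths I→15, P→15; new cluster IP
  updated: d(DH,IP)=81/2
step 3: merge (DH,IP) at d=81/2; branch lengths DH→39/4, IP→21/4; new cluster DHIP
final tree: ((D:21/2,H:21/2):39/4,(I:15,P:15):21/4)
total length: 66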